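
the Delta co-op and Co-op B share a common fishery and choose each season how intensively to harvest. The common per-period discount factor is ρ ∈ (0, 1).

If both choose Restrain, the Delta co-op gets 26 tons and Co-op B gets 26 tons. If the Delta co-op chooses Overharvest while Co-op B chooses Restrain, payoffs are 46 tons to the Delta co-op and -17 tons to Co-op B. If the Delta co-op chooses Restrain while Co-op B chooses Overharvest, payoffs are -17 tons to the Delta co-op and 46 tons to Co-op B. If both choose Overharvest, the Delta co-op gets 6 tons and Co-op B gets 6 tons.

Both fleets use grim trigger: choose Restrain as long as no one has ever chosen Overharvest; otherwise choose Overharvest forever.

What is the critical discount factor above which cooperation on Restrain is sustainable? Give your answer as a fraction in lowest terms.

1/2

One-period gain from deviating is 46 − 26 = 20. The loss is 26 − 6 = 20 in every subsequent period, with present value 20·ρ/(1−ρ).
Deviation is unprofitable when 20·ρ/(1−ρ) ≥ 20, i.e. ρ/(1−ρ) ≥ 1.
Equivalently ρ ≥ 20/(20+20) = 1/2.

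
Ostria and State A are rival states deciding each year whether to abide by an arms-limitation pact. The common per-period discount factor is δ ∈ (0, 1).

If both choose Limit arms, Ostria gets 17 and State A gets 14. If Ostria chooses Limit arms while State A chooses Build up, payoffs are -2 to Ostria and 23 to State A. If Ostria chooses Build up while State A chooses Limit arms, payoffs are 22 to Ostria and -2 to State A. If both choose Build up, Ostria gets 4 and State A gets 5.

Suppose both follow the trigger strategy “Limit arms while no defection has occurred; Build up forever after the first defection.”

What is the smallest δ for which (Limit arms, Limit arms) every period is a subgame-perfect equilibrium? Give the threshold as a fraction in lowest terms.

1/2

Ostria: cooperation gives 17 each period; deviation gives 22 once then 4 forever.
  17/(1−δ) ≥ 22 + 4δ/(1−δ) ⇒ δ ≥ 5/18.
State A: cooperation gives 14 each period; deviation gives 23 once then 5 forever.
  δ ≥ 9/18 = 1/2.
Both must hold, so the binding constraint is State A's: δ ≥ 1/2.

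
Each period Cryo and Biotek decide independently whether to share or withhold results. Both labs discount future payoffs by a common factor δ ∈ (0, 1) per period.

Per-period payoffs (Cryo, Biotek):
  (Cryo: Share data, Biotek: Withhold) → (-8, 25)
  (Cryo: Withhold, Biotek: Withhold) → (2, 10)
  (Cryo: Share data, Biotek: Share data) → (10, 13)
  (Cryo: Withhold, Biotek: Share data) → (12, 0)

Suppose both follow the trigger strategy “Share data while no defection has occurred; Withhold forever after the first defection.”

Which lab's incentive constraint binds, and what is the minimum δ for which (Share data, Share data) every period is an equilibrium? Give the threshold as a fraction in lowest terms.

Biotek; δ ≥ 4/5

For Cryo: deviation gain 12−10 = 2, per-period punishment loss 10−2 = 8. IC gives δ ≥ 2/10 = 1/5.
For Biotek: gain 12, loss 3 per period, so δ ≥ 12/15 = 4/5.
The tighter constraint is Biotek's, so cooperation needs δ ≥ 4/5.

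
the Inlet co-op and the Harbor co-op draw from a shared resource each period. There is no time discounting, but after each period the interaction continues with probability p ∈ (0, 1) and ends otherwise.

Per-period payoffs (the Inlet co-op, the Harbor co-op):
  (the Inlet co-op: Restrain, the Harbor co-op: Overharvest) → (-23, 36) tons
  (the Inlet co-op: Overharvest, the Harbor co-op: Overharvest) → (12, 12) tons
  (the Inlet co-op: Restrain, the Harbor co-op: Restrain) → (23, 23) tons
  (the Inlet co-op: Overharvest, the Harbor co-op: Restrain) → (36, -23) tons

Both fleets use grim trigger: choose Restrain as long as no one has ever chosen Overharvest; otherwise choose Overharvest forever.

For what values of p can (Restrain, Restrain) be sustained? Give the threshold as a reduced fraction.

Expected cooperation value is 23 + p·23 + p²·23 + … = 23/(1−p); deviation gives 36 + p·12/(1−p).
23 ≥ 36(1−p) + 12p ⇒ 24p ≥ 13 ⇒ p ≥ 13/24.

13/24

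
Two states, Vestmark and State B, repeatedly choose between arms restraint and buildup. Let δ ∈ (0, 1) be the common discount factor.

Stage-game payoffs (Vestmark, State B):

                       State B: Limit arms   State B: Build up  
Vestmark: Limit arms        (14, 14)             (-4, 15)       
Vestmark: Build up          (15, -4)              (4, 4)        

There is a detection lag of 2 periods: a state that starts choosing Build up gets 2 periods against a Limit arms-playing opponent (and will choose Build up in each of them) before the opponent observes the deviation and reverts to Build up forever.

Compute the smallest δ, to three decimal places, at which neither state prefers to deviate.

0.302

Deviating for the 2 undetected periods gains 15−14 = 1 per period over cooperation, then loses 14−4 = 10 per period forever once punishment starts.
Gain: 1(1 + δ + … + δ^1); loss: 10·δ^2/(1−δ).
No profitable deviation ⇔ 1(1−δ^2) ≤ 10·δ^2, i.e. δ^2 ≥ 1/(1+10) = 1/11.
Hence δ ≥ (1/11)^(1/2) ≈ 0.302.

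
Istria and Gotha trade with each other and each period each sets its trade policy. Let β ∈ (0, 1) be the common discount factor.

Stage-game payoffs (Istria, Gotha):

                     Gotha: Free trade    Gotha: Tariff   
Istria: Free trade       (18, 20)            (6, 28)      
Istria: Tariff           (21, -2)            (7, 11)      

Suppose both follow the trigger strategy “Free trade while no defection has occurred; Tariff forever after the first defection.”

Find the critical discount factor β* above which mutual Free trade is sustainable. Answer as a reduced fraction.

For Istria: deviation gain 21−18 = 3, per-period punishment loss 18−7 = 11. IC gives β ≥ 3/14.
For Gotha: gain 8, loss 9 per period, so β ≥ 8/17.
The tighter constraint is Gotha's, so cooperation needs β ≥ 8/17.

8/17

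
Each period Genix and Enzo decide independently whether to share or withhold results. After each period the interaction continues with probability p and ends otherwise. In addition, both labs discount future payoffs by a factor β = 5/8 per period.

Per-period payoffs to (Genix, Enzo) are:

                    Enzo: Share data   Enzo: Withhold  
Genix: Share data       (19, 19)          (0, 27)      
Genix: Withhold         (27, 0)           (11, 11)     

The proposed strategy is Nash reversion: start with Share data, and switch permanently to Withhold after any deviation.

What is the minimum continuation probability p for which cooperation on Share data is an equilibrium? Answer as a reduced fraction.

4/5

With continuation probability p and discount β, the effective per-period discount factor is βp.
Grim-trigger IC: βp ≥ (27−19)/(27−11) = 1/2.
So p ≥ (1/2)/(5/8) = 4/5.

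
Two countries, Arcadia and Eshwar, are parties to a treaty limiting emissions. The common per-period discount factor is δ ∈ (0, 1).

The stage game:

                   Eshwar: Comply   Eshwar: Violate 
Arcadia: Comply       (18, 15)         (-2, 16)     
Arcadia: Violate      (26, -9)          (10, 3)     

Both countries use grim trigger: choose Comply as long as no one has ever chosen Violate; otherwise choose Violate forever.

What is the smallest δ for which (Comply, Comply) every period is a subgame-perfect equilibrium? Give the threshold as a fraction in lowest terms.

1/2

For Arcadia: deviation gain 26−18 = 8, per-period punishment loss 18−10 = 8. IC gives δ ≥ 8/16 = 1/2.
For Eshwar: gain 1, loss 12 per period, so δ ≥ 1/13.
The tighter constraint is Arcadia's, so cooperation needs δ ≥ 1/2.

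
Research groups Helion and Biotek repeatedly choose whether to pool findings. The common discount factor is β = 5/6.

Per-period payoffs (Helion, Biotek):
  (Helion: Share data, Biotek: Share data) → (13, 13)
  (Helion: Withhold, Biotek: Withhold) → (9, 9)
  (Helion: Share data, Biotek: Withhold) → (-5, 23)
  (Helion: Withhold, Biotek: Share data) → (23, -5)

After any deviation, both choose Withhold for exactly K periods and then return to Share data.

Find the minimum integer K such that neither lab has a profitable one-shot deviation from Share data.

Need Σ_{k=1}^{K} β^k ≥ (23−13)/(13−9) = 2.5000 at β = 5/6.
At K = 3 the sum is 2.1065 < 2.5000; at K = 4 it is 2.5887 ≥ 2.5000.
So the minimum punishment length is K = 4.

4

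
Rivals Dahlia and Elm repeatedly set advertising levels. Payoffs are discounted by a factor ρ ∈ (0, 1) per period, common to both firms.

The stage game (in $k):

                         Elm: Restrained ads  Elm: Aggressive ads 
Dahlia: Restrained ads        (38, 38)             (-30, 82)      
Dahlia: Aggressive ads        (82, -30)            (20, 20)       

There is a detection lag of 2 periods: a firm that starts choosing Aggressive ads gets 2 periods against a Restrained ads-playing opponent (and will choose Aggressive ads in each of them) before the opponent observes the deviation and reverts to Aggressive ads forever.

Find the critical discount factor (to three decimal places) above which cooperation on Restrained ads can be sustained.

0.842

A deviator earns 82 for 2 periods, then 20 forever; cooperating earns 38 forever. Multiplying the IC by (1−ρ):
38 ≥ 82(1−ρ^2) + 20ρ^2, so 62·ρ^2 ≥ 44 and ρ^2 ≥ 22/31.
ρ ≥ (22/31)^(1/2) ≈ 0.842.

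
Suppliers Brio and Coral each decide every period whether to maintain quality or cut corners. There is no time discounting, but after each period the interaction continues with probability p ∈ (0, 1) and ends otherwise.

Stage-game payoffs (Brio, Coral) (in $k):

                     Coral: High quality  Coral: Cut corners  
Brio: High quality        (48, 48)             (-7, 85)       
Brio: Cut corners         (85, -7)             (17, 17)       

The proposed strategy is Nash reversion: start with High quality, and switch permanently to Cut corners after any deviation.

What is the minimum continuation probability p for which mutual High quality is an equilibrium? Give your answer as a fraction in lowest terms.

37/68

With no time discounting, the continuation probability p plays the role of the discount factor.
Grim-trigger IC: 48/(1−p) ≥ 85 + 17p/(1−p) ⇒ p ≥ (85−48)/(85−17) = 37/68.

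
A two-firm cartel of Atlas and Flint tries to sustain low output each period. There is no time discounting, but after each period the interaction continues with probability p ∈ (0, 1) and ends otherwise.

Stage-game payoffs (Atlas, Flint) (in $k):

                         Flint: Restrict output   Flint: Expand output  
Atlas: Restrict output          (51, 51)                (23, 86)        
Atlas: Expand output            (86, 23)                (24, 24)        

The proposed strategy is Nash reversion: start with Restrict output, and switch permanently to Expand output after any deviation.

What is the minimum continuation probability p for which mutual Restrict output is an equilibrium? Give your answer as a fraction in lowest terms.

Expected cooperation value is 51 + p·51 + p²·51 + … = 51/(1−p); deviation gives 86 + p·24/(1−p).
51 ≥ 86(1−p) + 24p ⇒ 62p ≥ 35 ⇒ p ≥ 35/62.

35/62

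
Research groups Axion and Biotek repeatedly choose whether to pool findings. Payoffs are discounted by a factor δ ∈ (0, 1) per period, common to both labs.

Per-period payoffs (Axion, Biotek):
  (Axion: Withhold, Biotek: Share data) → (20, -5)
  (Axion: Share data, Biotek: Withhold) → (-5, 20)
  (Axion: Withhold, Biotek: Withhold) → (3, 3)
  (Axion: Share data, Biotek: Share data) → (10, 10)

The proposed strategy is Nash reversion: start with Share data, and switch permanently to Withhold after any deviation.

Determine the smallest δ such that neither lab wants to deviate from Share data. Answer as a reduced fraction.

10/17

One-period gain from deviating is 20 − 10 = 10. The loss is 10 − 3 = 7 in every subsequent period, with present value 7·δ/(1−δ).
Deviation is unprofitable when 7·δ/(1−δ) ≥ 10, i.e. δ/(1−δ) ≥ 10/7.
Equivalently δ ≥ 10/(10+7) = 10/17.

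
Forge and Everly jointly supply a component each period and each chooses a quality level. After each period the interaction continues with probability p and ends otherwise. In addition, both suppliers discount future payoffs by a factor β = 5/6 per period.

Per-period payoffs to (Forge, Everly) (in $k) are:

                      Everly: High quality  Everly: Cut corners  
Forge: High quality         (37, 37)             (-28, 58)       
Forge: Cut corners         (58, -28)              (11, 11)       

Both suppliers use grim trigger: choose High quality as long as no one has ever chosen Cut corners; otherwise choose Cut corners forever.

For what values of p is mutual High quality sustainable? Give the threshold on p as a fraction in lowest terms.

126/235

Expected continuation weight on next period's payoff is β·p = 5/6·p, which plays the role of the discount factor.
Cooperation requires 5/6·p ≥ (58−37)/(58−11) = 21/47, hence p ≥ 126/235.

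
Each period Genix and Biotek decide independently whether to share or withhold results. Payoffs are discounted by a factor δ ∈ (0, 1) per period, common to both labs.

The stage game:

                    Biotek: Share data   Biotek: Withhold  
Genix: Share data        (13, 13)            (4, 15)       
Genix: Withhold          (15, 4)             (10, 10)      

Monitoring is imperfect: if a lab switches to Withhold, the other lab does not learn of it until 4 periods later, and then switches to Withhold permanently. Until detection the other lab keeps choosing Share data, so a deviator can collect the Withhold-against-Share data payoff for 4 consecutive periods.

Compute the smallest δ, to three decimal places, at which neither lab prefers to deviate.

A deviator earns 15 for 4 periods, then 10 forever; cooperating earns 13 forever. Multiplying the IC by (1−δ):
13 ≥ 15(1−δ^4) + 10δ^4, so 5·δ^4 ≥ 2 and δ^4 ≥ 2/5.
δ ≥ (2/5)^(1/4) ≈ 0.795.

0.795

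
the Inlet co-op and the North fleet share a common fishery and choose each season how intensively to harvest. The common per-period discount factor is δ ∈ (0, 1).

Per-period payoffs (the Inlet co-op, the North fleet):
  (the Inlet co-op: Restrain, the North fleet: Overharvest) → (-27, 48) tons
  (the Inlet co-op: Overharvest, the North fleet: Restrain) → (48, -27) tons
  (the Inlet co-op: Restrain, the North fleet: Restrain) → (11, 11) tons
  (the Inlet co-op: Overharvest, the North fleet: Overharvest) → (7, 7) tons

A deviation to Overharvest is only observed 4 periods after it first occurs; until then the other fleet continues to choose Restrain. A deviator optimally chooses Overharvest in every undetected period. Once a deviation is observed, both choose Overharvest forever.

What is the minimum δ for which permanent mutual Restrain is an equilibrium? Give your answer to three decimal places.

A deviator earns 48 for 4 periods, then 7 forever; cooperating earns 11 forever. Multiplying the IC by (1−δ):
11 ≥ 48(1−δ^4) + 7δ^4, so 41·δ^4 ≥ 37 and δ^4 ≥ 37/41.
δ ≥ (37/41)^(1/4) ≈ 0.975.

0.975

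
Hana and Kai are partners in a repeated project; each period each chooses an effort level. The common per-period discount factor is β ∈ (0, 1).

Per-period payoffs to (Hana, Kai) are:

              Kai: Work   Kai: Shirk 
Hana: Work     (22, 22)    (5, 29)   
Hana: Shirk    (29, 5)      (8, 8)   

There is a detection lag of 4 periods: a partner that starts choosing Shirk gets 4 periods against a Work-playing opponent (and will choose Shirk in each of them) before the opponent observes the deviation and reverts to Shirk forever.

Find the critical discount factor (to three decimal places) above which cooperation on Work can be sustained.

0.760

A deviator earns 29 for 4 periods, then 8 forever; cooperating earns 22 forever. Multiplying the IC by (1−β):
22 ≥ 29(1−β^4) + 8β^4, so 21·β^4 ≥ 7 and β^4 ≥ 1/3.
β ≥ (1/3)^(1/4) ≈ 0.760.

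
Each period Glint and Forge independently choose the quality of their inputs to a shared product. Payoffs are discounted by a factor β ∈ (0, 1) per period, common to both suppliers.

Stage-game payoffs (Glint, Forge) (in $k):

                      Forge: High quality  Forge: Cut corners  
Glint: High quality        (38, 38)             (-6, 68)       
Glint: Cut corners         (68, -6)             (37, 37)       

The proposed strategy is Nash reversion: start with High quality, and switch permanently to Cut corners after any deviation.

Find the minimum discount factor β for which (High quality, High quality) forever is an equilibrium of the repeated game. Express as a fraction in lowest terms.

30/31

Cooperation forever yields 38 each period: 38/(1−β).
Deviating yields 68 once, then 37 forever: 68 + 37β/(1−β).
No profitable deviation requires 38/(1−β) ≥ 68 + 37β/(1−β).
Multiplying by (1−β): 38 ≥ 68(1−β) + 37β = 68 − 31β.
So 31β ≥ 30, i.e. β ≥ 30/31.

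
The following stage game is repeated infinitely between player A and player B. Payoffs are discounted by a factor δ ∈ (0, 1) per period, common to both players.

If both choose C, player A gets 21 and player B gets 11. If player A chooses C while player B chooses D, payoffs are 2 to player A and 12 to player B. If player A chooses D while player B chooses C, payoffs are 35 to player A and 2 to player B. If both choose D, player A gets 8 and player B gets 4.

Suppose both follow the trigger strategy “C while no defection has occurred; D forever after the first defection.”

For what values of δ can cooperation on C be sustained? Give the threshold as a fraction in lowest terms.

player A: cooperation gives 21 each period; deviation gives 35 once then 8 forever.
  21/(1−δ) ≥ 35 + 8δ/(1−δ) ⇒ δ ≥ 14/27.
player B: cooperation gives 11 each period; deviation gives 12 once then 4 forever.
  δ ≥ 1/8.
Both must hold, so the binding constraint is player A's: δ ≥ 14/27.

14/27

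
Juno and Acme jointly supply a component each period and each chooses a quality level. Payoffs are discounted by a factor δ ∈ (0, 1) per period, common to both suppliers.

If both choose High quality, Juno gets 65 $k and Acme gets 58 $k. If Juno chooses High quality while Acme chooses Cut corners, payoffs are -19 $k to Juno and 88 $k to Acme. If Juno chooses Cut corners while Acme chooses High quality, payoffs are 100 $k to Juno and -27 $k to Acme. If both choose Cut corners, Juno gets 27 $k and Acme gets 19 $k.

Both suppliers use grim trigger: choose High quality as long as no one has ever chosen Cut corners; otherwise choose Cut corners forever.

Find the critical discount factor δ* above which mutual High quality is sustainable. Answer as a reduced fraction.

For Juno: deviation gain 100−65 = 35, per-period punishment loss 65−27 = 38. IC gives δ ≥ 35/73.
For Acme: gain 30, loss 39 per period, so δ ≥ 30/69 = 10/23.
The tighter constraint is Juno's, so cooperation needs δ ≥ 35/73.

35/73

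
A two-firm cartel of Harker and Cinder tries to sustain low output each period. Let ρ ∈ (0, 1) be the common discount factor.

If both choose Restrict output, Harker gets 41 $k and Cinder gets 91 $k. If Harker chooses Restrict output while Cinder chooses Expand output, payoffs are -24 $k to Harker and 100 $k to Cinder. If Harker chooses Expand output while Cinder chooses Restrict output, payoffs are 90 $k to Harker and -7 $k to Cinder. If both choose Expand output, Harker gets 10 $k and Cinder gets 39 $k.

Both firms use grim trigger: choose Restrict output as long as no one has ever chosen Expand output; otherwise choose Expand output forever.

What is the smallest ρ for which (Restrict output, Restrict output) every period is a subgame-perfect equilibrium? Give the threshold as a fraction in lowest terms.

49/80

Harker's threshold: (90−41)/(90−10) = 49/80.
Cinder's threshold: (100−91)/(100−39) = 9/61.
49/80 > 9/61, so Harker binds and ρ* = 49/80.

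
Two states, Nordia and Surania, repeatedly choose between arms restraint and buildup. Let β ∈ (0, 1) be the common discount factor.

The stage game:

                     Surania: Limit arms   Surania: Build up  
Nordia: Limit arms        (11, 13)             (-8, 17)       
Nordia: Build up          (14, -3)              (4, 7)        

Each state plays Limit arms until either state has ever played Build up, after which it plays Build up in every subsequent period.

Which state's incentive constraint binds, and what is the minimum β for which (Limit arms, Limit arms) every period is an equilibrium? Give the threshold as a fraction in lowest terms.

Surania; β ≥ 2/5

Nordia: cooperation gives 11 each period; deviation gives 14 once then 4 forever.
  11/(1−β) ≥ 14 + 4β/(1−β) ⇒ β ≥ 3/10.
Surania: cooperation gives 13 each period; deviation gives 17 once then 7 forever.
  β ≥ 4/10 = 2/5.
Both must hold, so the binding constraint is Surania's: β ≥ 2/5.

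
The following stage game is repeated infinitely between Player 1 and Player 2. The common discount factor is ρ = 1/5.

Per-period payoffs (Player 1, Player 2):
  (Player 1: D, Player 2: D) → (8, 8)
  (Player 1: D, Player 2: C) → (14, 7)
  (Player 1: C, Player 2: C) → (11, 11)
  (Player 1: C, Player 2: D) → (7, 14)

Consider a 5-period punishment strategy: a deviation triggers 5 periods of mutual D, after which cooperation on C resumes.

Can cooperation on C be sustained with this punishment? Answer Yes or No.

No

IC: ρ+…+ρ^5 ≥ (14−11)/(11−8) = 1.
At ρ = 1/5: partial sum = 0.2499 < 1.0000. Cooperation not sustainable.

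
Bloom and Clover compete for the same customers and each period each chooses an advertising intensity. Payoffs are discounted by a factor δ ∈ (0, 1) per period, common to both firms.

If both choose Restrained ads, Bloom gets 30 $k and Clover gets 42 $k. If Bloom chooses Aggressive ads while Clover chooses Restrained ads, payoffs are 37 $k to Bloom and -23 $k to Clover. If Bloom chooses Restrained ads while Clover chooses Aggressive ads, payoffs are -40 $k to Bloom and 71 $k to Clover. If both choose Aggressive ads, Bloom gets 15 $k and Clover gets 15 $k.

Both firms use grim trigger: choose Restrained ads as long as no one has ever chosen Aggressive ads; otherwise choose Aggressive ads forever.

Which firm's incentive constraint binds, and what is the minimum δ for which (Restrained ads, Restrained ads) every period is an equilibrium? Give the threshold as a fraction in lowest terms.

Clover; δ ≥ 29/56

Bloom's threshold: (37−30)/(37−15) = 7/22.
Clover's threshold: (71−42)/(71−15) = 29/56.
7/22 < 29/56, so Clover binds and δ* = 29/56.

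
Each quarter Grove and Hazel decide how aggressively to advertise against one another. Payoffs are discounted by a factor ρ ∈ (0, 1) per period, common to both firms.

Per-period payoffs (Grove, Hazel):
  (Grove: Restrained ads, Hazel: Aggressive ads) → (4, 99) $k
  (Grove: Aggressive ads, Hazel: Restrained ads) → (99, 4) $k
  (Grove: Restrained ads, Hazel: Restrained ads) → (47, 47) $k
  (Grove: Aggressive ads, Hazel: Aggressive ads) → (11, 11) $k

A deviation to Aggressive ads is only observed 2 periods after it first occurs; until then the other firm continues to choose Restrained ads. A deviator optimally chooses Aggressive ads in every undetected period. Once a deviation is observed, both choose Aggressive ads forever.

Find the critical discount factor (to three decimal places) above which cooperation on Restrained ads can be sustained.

0.769

The best deviation is to choose Aggressive ads for all 2 undetected periods, earning 99 each, then 11 forever once detected.
Deviation value: 99(1−ρ^2)/(1−ρ) + 11ρ^2/(1−ρ); cooperation value: 47/(1−ρ).
IC: 47 ≥ 99(1−ρ^2) + 11ρ^2 = 99 − 88ρ^2.
So ρ^2 ≥ 52/88 = 13/22, giving ρ ≥ (13/22)^(1/2) ≈ 0.769.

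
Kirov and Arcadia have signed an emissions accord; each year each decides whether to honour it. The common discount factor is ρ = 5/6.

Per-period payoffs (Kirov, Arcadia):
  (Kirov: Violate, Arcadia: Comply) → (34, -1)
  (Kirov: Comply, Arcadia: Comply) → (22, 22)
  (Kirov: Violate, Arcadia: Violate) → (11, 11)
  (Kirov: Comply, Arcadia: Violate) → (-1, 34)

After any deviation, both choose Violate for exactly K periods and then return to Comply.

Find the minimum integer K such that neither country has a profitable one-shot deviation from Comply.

IC: ρ(1−ρ^K)/(1−ρ) ≥ (34−22)/(22−11) = 12/11.
With ρ = 5/6: need 1 − ρ^K ≥ 12/11·(1−5/6)/(5/6), i.e. ρ^K ≤ 0.7818.
Since (5/6)^1 = 0.8333 and (5/6)^2 = 0.6944, the smallest such K is 2.

2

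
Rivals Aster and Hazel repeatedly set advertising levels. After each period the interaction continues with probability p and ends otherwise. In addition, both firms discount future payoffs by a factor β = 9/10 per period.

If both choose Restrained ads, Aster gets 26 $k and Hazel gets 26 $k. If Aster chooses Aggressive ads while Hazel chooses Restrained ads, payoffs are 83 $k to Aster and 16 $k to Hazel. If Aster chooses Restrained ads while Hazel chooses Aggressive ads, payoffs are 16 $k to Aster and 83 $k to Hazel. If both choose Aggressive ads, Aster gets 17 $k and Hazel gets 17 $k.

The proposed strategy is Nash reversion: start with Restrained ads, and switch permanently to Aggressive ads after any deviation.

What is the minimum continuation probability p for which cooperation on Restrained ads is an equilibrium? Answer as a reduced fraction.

With continuation probability p and discount β, the effective per-period discount factor is βp.
Grim-trigger IC: βp ≥ (83−26)/(83−17) = 19/22.
So p ≥ (19/22)/(9/10) = 95/99.

95/99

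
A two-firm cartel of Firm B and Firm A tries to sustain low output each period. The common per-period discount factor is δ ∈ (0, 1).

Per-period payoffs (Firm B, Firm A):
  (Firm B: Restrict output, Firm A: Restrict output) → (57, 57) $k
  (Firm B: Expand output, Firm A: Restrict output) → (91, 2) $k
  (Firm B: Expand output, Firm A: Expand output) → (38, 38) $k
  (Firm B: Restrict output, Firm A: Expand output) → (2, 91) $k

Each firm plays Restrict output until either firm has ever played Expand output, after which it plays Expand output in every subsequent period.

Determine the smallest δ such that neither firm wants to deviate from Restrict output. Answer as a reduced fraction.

34/53

Under grim trigger the critical discount factor is (T−C)/(T−P) with T = 91, C = 57, P = 38.
δ* = (91−57)/(91−38) = 34/53.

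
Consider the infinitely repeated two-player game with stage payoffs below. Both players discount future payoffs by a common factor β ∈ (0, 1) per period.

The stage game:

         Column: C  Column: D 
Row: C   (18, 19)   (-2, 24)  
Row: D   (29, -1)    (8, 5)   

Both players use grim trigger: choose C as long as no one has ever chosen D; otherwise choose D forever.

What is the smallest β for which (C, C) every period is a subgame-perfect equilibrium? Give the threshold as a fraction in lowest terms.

11/21

Row's threshold: (29−18)/(29−8) = 11/21.
Column's threshold: (24−19)/(24−5) = 5/19.
11/21 > 5/19, so Row binds and β* = 11/21.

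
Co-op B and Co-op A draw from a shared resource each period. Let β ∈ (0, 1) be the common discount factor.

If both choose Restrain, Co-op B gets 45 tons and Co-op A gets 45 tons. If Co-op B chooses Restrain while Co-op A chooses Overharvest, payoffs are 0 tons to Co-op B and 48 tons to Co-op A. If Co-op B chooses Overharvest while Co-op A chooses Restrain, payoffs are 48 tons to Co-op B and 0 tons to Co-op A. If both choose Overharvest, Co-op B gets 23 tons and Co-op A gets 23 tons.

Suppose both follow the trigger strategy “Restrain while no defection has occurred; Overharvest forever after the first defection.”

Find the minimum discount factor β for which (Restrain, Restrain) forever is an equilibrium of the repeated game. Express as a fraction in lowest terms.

Cooperation forever yields 45 each period: 45/(1−β).
Deviating yields 48 once, then 23 forever: 48 + 23β/(1−β).
No profitable deviation requires 45/(1−β) ≥ 48 + 23β/(1−β).
Multiplying by (1−β): 45 ≥ 48(1−β) + 23β = 48 − 25β.
So 25β ≥ 3, i.e. β ≥ 3/25.

3/25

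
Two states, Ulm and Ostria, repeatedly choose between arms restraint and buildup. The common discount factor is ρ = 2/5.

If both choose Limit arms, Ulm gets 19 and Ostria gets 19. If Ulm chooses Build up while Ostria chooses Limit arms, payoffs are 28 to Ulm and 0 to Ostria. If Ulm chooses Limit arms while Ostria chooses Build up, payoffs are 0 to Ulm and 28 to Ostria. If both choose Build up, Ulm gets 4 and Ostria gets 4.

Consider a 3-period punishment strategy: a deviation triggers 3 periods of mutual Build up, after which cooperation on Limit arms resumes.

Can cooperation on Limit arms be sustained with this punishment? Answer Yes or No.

IC: ρ+…+ρ^3 ≥ (28−19)/(19−4) = 3/5.
At ρ = 2/5: partial sum = 0.6240 ≥ 0.6000. Cooperation sustainable.

Yes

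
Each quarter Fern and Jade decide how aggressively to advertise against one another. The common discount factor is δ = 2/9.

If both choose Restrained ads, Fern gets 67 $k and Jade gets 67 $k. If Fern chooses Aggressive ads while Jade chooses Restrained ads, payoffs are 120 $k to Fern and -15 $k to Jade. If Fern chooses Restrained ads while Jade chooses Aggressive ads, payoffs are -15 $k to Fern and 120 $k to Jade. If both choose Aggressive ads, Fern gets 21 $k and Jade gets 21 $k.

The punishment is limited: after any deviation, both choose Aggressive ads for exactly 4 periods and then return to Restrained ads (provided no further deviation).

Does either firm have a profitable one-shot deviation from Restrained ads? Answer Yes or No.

Comparing payoff streams over the 5 periods until play realigns: cooperate → 67(1+δ+…+δ^4); deviate → 120 + 21(δ+…+δ^4).
Cooperation is sustained iff (67−21)(δ+…+δ^4) ≥ 120−67.
δ+…+δ^4 = 2/9·(1−(2/9)^4)/(1−2/9) = 0.2850, and (120−67)/(67−21) = 1.1522.
0.2850 < 1.1522, so cooperation is not sustainable.

Yes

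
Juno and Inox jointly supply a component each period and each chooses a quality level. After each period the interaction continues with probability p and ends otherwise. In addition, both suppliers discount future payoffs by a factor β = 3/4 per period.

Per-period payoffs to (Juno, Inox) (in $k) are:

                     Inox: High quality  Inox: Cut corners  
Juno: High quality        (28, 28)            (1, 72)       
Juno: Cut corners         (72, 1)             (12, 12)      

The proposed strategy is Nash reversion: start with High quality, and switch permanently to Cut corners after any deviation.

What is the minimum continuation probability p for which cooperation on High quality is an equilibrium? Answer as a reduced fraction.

44/45

With continuation probability p and discount β, the effective per-period discount factor is βp.
Grim-trigger IC: βp ≥ (72−28)/(72−12) = 11/15.
So p ≥ (11/15)/(3/4) = 44/45.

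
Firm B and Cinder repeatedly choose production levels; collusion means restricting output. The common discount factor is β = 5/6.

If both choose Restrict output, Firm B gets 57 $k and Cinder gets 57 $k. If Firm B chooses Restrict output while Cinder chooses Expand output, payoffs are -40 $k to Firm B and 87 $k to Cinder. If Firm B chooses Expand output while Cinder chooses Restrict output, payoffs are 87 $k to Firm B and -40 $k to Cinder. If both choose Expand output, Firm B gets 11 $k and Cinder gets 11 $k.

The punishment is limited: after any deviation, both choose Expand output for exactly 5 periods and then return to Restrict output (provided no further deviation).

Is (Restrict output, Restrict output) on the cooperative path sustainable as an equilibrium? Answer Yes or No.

Comparing payoff streams over the 6 periods until play realigns: cooperate → 57(1+β+…+β^5); deviate → 87 + 11(β+…+β^5).
Cooperation is sustained iff (57−11)(β+…+β^5) ≥ 87−57.
β+…+β^5 = 5/6·(1−(5/6)^5)/(1−5/6) = 2.9906, and (87−57)/(57−11) = 0.6522.
2.9906 ≥ 0.6522, so cooperation is sustainable.

Yes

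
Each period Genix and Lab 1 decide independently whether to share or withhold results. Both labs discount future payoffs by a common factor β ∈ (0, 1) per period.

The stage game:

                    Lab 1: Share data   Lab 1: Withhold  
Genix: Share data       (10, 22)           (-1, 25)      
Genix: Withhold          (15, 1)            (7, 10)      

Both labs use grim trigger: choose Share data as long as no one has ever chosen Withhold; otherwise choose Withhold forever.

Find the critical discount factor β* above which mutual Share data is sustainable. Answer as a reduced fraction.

5/8

Genix's threshold: (15−10)/(15−7) = 5/8.
Lab 1's threshold: (25−22)/(25−10) = 1/5.
5/8 > 1/5, so Genix binds and β* = 5/8.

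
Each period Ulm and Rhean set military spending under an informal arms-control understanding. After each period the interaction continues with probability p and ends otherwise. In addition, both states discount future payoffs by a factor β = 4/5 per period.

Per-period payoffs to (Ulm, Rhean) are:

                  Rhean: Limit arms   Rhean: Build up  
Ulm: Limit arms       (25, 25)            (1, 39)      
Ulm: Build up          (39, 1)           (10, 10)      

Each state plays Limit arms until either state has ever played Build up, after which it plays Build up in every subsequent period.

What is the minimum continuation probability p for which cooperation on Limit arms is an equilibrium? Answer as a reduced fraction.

With continuation probability p and discount β, the effective per-period discount factor is βp.
Grim-trigger IC: βp ≥ (39−25)/(39−10) = 14/29.
So p ≥ (14/29)/(4/5) = 35/58.

35/58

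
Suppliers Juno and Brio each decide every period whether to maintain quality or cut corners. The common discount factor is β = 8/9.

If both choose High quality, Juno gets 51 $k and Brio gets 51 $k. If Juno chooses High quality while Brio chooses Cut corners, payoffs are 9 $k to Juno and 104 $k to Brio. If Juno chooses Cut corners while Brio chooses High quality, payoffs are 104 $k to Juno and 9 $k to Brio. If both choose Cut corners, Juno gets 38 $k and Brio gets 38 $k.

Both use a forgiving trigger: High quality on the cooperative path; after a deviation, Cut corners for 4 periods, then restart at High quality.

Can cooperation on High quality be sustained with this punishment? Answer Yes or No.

A one-shot deviation gives 104 now, then 38 for 4 periods, then back to 51.
Gain from deviating: (104−51) today; loss: (51−38) in each of the next 4 periods.
No-deviation condition: (51−38)(β+…+β^4) ≥ 104−51, i.e. β+…+β^4 ≥ 53/13.
At β = 8/9: β+…+β^4 = 3.0056 < 4.0769.
So cooperation is not sustainable.

No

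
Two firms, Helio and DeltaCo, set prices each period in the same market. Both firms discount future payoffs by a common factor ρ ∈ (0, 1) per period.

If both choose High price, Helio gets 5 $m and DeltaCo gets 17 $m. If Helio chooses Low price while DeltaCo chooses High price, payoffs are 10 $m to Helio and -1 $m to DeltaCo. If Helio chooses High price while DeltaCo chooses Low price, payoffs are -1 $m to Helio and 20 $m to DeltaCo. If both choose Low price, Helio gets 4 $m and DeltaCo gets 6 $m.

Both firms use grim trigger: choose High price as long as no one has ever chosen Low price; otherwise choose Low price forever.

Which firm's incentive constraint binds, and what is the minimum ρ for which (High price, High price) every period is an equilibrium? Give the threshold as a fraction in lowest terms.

Helio; ρ ≥ 5/6

Helio's threshold: (10−5)/(10−4) = 5/6.
DeltaCo's threshold: (20−17)/(20−6) = 3/14.
5/6 > 3/14, so Helio binds and ρ* = 5/6.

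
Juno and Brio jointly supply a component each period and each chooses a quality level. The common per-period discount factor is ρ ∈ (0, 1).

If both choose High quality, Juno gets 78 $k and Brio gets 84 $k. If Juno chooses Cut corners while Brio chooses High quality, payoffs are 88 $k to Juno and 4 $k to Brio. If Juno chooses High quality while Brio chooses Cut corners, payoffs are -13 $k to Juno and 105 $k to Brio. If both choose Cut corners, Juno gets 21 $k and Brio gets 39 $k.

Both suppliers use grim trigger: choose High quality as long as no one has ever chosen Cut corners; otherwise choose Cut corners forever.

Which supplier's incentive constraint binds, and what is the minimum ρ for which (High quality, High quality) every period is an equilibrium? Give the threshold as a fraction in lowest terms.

For Juno: deviation gain 88−78 = 10, per-period punishment loss 78−21 = 57. IC gives ρ ≥ 10/67.
For Brio: gain 21, loss 45 per period, so ρ ≥ 21/66 = 7/22.
The tighter constraint is Brio's, so cooperation needs ρ ≥ 7/22.

Brio; ρ ≥ 7/22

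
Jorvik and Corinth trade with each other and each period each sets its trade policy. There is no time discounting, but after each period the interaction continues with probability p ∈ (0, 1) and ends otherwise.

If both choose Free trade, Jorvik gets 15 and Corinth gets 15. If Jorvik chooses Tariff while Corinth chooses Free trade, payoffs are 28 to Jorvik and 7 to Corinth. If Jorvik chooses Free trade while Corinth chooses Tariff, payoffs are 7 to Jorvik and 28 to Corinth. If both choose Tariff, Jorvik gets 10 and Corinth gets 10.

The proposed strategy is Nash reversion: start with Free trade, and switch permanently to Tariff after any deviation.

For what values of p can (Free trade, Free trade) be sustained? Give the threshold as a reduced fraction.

Expected cooperation value is 15 + p·15 + p²·15 + … = 15/(1−p); deviation gives 28 + p·10/(1−p).
15 ≥ 28(1−p) + 10p ⇒ 18p ≥ 13 ⇒ p ≥ 13/18.

13/18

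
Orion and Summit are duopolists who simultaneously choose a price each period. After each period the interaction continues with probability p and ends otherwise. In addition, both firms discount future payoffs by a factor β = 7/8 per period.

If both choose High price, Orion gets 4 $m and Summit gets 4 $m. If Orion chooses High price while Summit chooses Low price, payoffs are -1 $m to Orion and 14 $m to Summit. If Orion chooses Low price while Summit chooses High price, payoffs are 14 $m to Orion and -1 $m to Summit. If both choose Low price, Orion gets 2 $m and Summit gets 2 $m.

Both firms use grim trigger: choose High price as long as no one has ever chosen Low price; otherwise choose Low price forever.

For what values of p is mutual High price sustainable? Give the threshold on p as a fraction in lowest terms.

With continuation probability p and discount β, the effective per-period discount factor is βp.
Grim-trigger IC: βp ≥ (14−4)/(14−2) = 5/6.
So p ≥ (5/6)/(7/8) = 20/21.

20/21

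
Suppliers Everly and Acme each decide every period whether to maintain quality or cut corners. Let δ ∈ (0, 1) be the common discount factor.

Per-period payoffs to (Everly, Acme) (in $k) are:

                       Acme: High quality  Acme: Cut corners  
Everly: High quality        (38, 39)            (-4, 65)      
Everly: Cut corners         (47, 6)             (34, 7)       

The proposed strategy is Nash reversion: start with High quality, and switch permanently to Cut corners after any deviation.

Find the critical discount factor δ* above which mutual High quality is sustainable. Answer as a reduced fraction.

9/13

For Everly: deviation gain 47−38 = 9, per-period punishment loss 38−34 = 4. IC gives δ ≥ 9/13.
For Acme: gain 26, loss 32 per period, so δ ≥ 26/58 = 13/29.
The tighter constraint is Everly's, so cooperation needs δ ≥ 9/13.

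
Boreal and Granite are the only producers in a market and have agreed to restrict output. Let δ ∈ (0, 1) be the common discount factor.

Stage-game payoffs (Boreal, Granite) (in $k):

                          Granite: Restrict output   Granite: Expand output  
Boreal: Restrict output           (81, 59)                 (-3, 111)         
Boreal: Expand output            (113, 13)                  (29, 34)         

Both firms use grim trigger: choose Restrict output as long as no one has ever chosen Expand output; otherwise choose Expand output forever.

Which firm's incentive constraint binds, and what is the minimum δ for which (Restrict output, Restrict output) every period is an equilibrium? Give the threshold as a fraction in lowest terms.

Granite; δ ≥ 52/77

For Boreal: deviation gain 113−81 = 32, per-period punishment loss 81−29 = 52. IC gives δ ≥ 32/84 = 8/21.
For Granite: gain 52, loss 25 per period, so δ ≥ 52/77.
The tighter constraint is Granite's, so cooperation needs δ ≥ 52/77.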